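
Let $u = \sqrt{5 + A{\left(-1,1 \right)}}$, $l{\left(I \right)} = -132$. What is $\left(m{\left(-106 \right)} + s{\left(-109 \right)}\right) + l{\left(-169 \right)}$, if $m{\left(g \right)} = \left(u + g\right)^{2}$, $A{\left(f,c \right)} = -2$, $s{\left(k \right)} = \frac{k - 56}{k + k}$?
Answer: $\frac{2421491}{218} - 212 \sqrt{3} \approx 10741.0$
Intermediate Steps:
$s{\left(k \right)} = \frac{-56 + k}{2 k}$
$u = \sqrt{3}$ ($u = \sqrt{5 - 2} = \sqrt{3} \approx 1.732$)
$m{\left(g \right)} = \left(g + \sqrt{3}\right)^{2}$ ($m{\left(g \right)} = \left(\sqrt{3} + g\right)^{2} = \left(g + \sqrt{3}\right)^{2}$)
$\left(m{\left(-106 \right)} + s{\left(-109 \right)}\right) + l{\left(-169 \right)} = \left(\left(-106 + \sqrt{3}\right)^{2} + \frac{-56 - 109}{2 \left(-109\right)}\right) - 132 = \left(\left(-106 + \sqrt{3}\right)^{2} + \frac{1}{2} \left(- \frac{1}{109}\right) \left(-165\right)\right) - 132 = \left(\left(-106 + \sqrt{3}\right)^{2} + \frac{165}{218}\right) - 132 = \left(\frac{165}{218} + \left(-106 + \sqrt{3}\right)^{2}\right) - 132 = - \frac{28611}{218} + \left(-106 + \sqrt{3}\right)^{2}$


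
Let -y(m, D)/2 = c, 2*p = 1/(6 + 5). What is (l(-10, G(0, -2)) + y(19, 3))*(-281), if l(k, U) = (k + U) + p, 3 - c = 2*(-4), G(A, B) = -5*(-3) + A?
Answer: 104813/22 ≈ 4764.2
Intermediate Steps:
p = 1/22 (p = 1/(2*(6 + 5)) = (½)/11 = (½)*(1/11) = 1/22 ≈ 0.045455)
G(A, B) = 15 + A
c = 11 (c = 3 - 2*(-4) = 3 - 1*(-8) = 3 + 8 = 11)
l(k, U) = 1/22 + U + k (l(k, U) = (k + U) + 1/22 = (U + k) + 1/22 = 1/22 + U + k)
y(m, D) = -22 (y(m, D) = -2*11 = -22)
(l(-10, G(0, -2)) + y(19, 3))*(-281) = ((1/22 + (15 + 0) - 10) - 22)*(-281) = ((1/22 + 15 - 10) - 22)*(-281) = (111/22 - 22)*(-281) = -373/22*(-281) = 104813/22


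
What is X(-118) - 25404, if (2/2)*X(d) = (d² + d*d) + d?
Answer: 2326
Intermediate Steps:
X(d) = d + 2*d² (X(d) = (d² + d*d) + d = (d² + d²) + d = 2*d² + d = d + 2*d²)
X(-118) - 25404 = -118*(1 + 2*(-118)) - 25404 = -118*(1 - 236) - 25404 = -118*(-235) - 25404 = 27730 - 25404 = 2326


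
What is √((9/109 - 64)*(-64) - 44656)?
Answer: 4*I*√30122259/109 ≈ 201.41*I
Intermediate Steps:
√((9/109 - 64)*(-64) - 44656) = √(-6967/109*(-64) - 44656) = √(445888/109 - 44656) = √(-4421616/109) = 4*I*√30122259/109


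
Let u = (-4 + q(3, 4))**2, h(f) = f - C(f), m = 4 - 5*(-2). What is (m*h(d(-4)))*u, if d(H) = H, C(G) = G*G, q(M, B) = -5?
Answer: -22680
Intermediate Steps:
m = 14 (m = 4 + 10 = 14)
C(G) = G**2
h(f) = f - f**2
u = 81 (u = (-4 - 5)**2 = (-9)**2 = 81)
(m*h(d(-4)))*u = (14*(-4*(1 - 1*(-4))))*81 = (14*(-4*(1 + 4)))*81 = (14*(-4*5))*81 = (14*(-20))*81 = -280*81 = -22680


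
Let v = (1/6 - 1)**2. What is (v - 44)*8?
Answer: -3118/9 ≈ -346.44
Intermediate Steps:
v = 25/36 (v = (1/6 - 1)**2 = (-5/6)**2 = 25/36 ≈ 0.69444)
(v - 44)*8 = (25/36 - 44)*8 = -1559/36*8 = -3118/9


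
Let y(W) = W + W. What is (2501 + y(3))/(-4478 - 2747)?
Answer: -2507/7225 ≈ -0.34699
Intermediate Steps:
y(W) = 2*W
(2501 + y(3))/(-4478 - 2747) = (2501 + 2*3)/(-4478 - 2747) = (2501 + 6)/(-7225) = 2507*(-1/7225) = -2507/7225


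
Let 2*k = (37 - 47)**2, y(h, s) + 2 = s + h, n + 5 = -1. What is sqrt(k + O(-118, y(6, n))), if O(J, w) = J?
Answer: 2*I*sqrt(17) ≈ 8.2462*I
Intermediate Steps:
n = -6 (n = -5 - 1 = -6)
y(h, s) = -2 + h + s (y(h, s) = -2 + (s + h) = -2 + (h + s) = -2 + h + s)
k = 50 (k = (37 - 47)**2/2 = (1/2)*(-10)**2 = (1/2)*100 = 50)
sqrt(k + O(-118, y(6, n))) = sqrt(50 - 118) = sqrt(-68) = 2*I*sqrt(17)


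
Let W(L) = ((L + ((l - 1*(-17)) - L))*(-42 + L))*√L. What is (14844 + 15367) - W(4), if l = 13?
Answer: 32491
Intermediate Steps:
W(L) = √L*(-1260 + 30*L) (W(L) = ((L + ((13 - 1*(-17)) - L))*(-42 + L))*√L = ((L + ((13 + 17) - L))*(-42 + L))*√L = ((L + (30 - L))*(-42 + L))*√L = (30*(-42 + L))*√L = (-1260 + 30*L)*√L = √L*(-1260 + 30*L))
(14844 + 15367) - W(4) = (14844 + 15367) - 30*√4*(-42 + 4) = 30211 - 30*2*(-38) = 30211 - 1*(-2280) = 30211 + 2280 = 32491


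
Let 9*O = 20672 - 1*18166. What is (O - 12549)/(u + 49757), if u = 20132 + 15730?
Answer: -110435/770571 ≈ -0.14332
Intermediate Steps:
O = 2506/9 (O = (20672 - 1*18166)/9 = (20672 - 18166)/9 = (⅑)*2506 = 2506/9 ≈ 278.44)
u = 35862
(O - 12549)/(u + 49757) = (2506/9 - 12549)/(35862 + 49757) = -110435/9/85619 = -110435/9*1/85619 = -110435/770571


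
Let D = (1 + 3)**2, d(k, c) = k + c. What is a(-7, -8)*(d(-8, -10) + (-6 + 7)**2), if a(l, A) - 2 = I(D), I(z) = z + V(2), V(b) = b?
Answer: -340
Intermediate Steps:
d(k, c) = c + k
D = 16 (D = 4**2 = 16)
I(z) = 2 + z (I(z) = z + 2 = 2 + z)
a(l, A) = 20 (a(l, A) = 2 + (2 + 16) = 2 + 18 = 20)
a(-7, -8)*(d(-8, -10) + (-6 + 7)**2) = 20*((-10 - 8) + (-6 + 7)**2) = 20*(-18 + 1**2) = 20*(-18 + 1) = 20*(-17) = -340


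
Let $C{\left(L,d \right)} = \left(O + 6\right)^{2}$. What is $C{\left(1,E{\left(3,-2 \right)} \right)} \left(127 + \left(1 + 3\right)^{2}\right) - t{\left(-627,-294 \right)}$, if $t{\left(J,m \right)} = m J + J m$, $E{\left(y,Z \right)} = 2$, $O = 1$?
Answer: $-361669$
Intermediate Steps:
$C{\left(L,d \right)} = 49$ ($C{\left(L,d \right)} = \left(1 + 6\right)^{2} = 7^{2} = 49$)
$t{\left(J,m \right)} = 2 J m$ ($t{\left(J,m \right)} = J m + J m = 2 J m$)
$C{\left(1,E{\left(3,-2 \right)} \right)} \left(127 + \left(1 + 3\right)^{2}\right) - t{\left(-627,-294 \right)} = 49 \left(127 + \left(1 + 3\right)^{2}\right) - 2 \left(-627\right) \left(-294\right) = 49 \left(127 + 4^{2}\right) - 368676 = 49 \left(127 + 16\right) - 368676 = 49 \cdot 143 - 368676 = 7007 - 368676 = -361669$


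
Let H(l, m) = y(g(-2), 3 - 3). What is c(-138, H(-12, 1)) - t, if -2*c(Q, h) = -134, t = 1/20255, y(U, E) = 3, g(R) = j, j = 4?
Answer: 1357084/20255 ≈ 67.000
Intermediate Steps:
g(R) = 4
H(l, m) = 3
t = 1/20255 ≈ 4.9371e-5
c(Q, h) = 67 (c(Q, h) = -1/2*(-134) = 67)
c(-138, H(-12, 1)) - t = 67 - 1*1/20255 = 67 - 1/20255 = 1357084/20255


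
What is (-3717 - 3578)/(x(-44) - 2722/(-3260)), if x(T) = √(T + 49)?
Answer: 16183446850/11432179 - 19382085500*√5/11432179 ≈ -2375.4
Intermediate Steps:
x(T) = √(49 + T)
(-3717 - 3578)/(x(-44) - 2722/(-3260)) = (-3717 - 3578)/(√(49 - 44) - 2722/(-3260)) = -7295/(√5 - 2722*(-1/3260)) = -7295/(√5 + 1361/1630) = -7295/(1361/1630 + √5)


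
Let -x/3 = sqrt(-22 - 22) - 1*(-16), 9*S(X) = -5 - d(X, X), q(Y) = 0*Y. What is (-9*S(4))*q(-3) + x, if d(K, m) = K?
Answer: -48 - 6*I*sqrt(11) ≈ -48.0 - 19.9*I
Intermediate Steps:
q(Y) = 0
S(X) = -5/9 - X/9 (S(X) = (-5 - X)/9 = -5/9 - X/9)
x = -48 - 6*I*sqrt(11) (x = -3*(sqrt(-22 - 22) - 1*(-16)) = -3*(sqrt(-44) + 16) = -3*(2*I*sqrt(11) + 16) = -3*(16 + 2*I*sqrt(11)) = -48 - 6*I*sqrt(11) ≈ -48.0 - 19.9*I)
(-9*S(4))*q(-3) + x = -9*(-5/9 - 1/9*4)*0 + (-48 - 6*I*sqrt(11)) = -9*(-5/9 - 4/9)*0 + (-48 - 6*I*sqrt(11)) = -9*(-1)*0 + (-48 - 6*I*sqrt(11)) = 9*0 + (-48 - 6*I*sqrt(11)) = 0 + (-48 - 6*I*sqrt(11)) = -48 - 6*I*sqrt(11)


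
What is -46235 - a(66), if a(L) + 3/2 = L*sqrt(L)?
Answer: -92467/2 - 66*sqrt(66) ≈ -46770.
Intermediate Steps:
a(L) = -3/2 + L**(3/2) (a(L) = -3/2 + L*sqrt(L) = -3/2 + L**(3/2))
-46235 - a(66) = -46235 - (-3/2 + 66**(3/2)) = -46235 - (-3/2 + 66*sqrt(66)) = -46235 + (3/2 - 66*sqrt(66)) = -92467/2 - 66*sqrt(66)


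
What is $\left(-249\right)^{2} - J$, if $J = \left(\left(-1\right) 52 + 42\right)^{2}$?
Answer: $61901$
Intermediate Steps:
$J = 100$ ($J = \left(-52 + 42\right)^{2} = \left(-10\right)^{2} = 100$)
$\left(-249\right)^{2} - J = \left(-249\right)^{2} - 100 = 62001 - 100 = 61901$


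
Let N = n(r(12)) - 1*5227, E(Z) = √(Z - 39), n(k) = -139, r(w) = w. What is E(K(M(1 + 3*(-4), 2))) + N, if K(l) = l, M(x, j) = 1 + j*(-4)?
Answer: -5366 + I*√46 ≈ -5366.0 + 6.7823*I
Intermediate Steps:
M(x, j) = 1 - 4*j
E(Z) = √(-39 + Z)
N = -5366 (N = -139 - 1*5227 = -139 - 5227 = -5366)
E(K(M(1 + 3*(-4), 2))) + N = √(-39 + (1 - 4*2)) - 5366 = √(-39 + (1 - 8)) - 5366 = √(-39 - 7) - 5366 = √(-46) - 5366 = I*√46 - 5366 = -5366 + I*√46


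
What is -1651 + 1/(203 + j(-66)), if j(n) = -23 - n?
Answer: -406145/246 ≈ -1651.0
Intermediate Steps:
-1651 + 1/(203 + j(-66)) = -1651 + 1/(203 + (-23 - 1*(-66))) = -1651 + 1/(203 + (-23 + 66)) = -1651 + 1/(203 + 43) = -1651 + 1/246 = -406145/246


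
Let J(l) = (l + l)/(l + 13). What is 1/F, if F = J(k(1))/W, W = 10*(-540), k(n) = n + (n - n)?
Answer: -37800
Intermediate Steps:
k(n) = n (k(n) = n + 0 = n)
J(l) = 2*l/(13 + l) (J(l) = (2*l)/(13 + l) = 2*l/(13 + l))
W = -5400
F = -1/37800 (F = (2*1/(13 + 1))/(-5400) = (2*1/14)*(-1/5400) = (2*1*(1/14))*(-1/5400) = (1/7)*(-1/5400) = -1/37800 ≈ -2.6455e-5)
1/F = 1/(-1/37800) = -37800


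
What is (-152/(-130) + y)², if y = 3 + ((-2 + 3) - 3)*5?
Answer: 143641/4225 ≈ 33.998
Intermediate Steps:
y = -7 (y = 3 + (1 - 3)*5 = 3 - 2*5 = 3 - 10 = -7)
(-152/(-130) + y)² = (-152/(-130) - 7)² = (-152*(-1/130) - 7)² = (76/65 - 7)² = (-379/65)² = 143641/4225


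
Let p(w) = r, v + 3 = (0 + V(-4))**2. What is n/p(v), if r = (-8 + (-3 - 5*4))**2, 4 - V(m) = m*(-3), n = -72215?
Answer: -72215/961 ≈ -75.146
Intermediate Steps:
V(m) = 4 + 3*m (V(m) = 4 - m*(-3) = 4 - (-3)*m = 4 + 3*m)
r = 961 (r = (-8 + (-3 - 20))**2 = (-8 - 23)**2 = (-31)**2 = 961)
v = 61 (v = -3 + (0 + (4 + 3*(-4)))**2 = -3 + (0 + (4 - 12))**2 = -3 + (0 - 8)**2 = -3 + (-8)**2 = -3 + 64 = 61)
p(w) = 961
n/p(v) = -72215/961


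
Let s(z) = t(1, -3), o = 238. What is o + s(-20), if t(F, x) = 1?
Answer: 239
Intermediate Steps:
s(z) = 1
o + s(-20) = 238 + 1 = 239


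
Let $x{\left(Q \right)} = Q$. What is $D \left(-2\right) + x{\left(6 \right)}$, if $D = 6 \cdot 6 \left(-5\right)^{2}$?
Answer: $-1794$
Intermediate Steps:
$D = 900$ ($D = 36 \cdot 25 = 900$)
$D \left(-2\right) + x{\left(6 \right)} = 900 \left(-2\right) + 6 = -1800 + 6 = -1794$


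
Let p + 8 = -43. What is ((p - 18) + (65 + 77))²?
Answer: 5329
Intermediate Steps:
p = -51 (p = -8 - 43 = -51)
((p - 18) + (65 + 77))² = ((-51 - 18) + (65 + 77))² = (-69 + 142)² = 73² = 5329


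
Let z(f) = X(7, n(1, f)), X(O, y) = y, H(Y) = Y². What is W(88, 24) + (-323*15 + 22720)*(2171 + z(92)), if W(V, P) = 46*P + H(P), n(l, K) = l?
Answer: 38826180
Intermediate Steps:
W(V, P) = P² + 46*P (W(V, P) = 46*P + P² = P² + 46*P)
z(f) = 1
W(88, 24) + (-323*15 + 22720)*(2171 + z(92)) = 24*(46 + 24) + (-323*15 + 22720)*(2171 + 1) = 24*70 + (-4845 + 22720)*2172 = 1680 + 17875*2172 = 1680 + 38824500 = 38826180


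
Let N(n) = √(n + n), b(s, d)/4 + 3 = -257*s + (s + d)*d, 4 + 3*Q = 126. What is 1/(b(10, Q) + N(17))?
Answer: -83034/170236775 - 81*√34/340473550 ≈ -0.00048914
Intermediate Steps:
Q = 122/3 (Q = -4/3 + (⅓)*126 = -4/3 + 42 = 122/3 ≈ 40.667)
b(s, d) = -12 - 1028*s + 4*d*(d + s) (b(s, d) = -12 + 4*(-257*s + (s + d)*d) = -12 + 4*(-257*s + (d + s)*d) = -12 + 4*(-257*s + d*(d + s)) = -12 + (-1028*s + 4*d*(d + s)) = -12 - 1028*s + 4*d*(d + s))
N(n) = √2*√n (N(n) = √(2*n) = √2*√n)
1/(b(10, Q) + N(17)) = 1/((-12 - 1028*10 + 4*(122/3)² + 4*(122/3)*10) + √2*√17) = 1/((-12 - 10280 + 4*(14884/9) + 4880/3) + √34) = 1/((-12 - 10280 + 59536/9 + 4880/3) + √34) = 1/(-18452/9 + √34)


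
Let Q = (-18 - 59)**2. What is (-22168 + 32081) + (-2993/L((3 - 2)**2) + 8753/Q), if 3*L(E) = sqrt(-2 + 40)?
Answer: 58782930/5929 - 8979*sqrt(38)/38 ≈ 8457.9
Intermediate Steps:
L(E) = sqrt(38)/3 (L(E) = sqrt(-2 + 40)/3 = sqrt(38)/3)
Q = 5929 (Q = (-77)**2 = 5929)
(-22168 + 32081) + (-2993/L((3 - 2)**2) + 8753/Q) = (-22168 + 32081) + (-2993*3*sqrt(38)/38 + 8753/5929) = 9913 + (-8979*sqrt(38)/38 + 8753*(1/5929)) = 9913 + (-8979*sqrt(38)/38 + 8753/5929) = 9913 + (8753/5929 - 8979*sqrt(38)/38) = 58782930/5929 - 8979*sqrt(38)/38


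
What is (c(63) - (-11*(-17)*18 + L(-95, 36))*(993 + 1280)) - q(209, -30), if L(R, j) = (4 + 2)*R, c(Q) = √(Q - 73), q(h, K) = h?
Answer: -6355517 + I*√10 ≈ -6.3555e+6 + 3.1623*I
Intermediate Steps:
c(Q) = √(-73 + Q)
L(R, j) = 6*R
(c(63) - (-11*(-17)*18 + L(-95, 36))*(993 + 1280)) - q(209, -30) = (√(-73 + 63) - (-11*(-17)*18 + 6*(-95))*(993 + 1280)) - 1*209 = (√(-10) - (187*18 - 570)*2273) - 209 = (I*√10 - (3366 - 570)*2273) - 209 = (I*√10 - 2796*2273) - 209 = (I*√10 - 1*6355308) - 209 = (I*√10 - 6355308) - 209 = (-6355308 + I*√10) - 209 = -6355517 + I*√10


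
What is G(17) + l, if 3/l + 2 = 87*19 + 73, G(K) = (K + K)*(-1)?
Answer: -58613/1724 ≈ -33.998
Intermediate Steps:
G(K) = -2*K (G(K) = (2*K)*(-1) = -2*K)
l = 3/1724 (l = 3/(-2 + (87*19 + 73)) = 3/(-2 + (1653 + 73)) = 3/(-2 + 1726) = 3/1724 ≈ 0.0017401)
G(17) + l = -2*17 + 3/1724 = -34 + 3/1724 = -58613/1724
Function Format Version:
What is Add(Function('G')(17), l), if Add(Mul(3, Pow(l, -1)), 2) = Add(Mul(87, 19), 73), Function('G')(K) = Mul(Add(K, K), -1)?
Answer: Rational(-58613, 1724) ≈ -33.998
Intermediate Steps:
Function('G')(K) = Mul(-2, K) (Function('G')(K) = Mul(Mul(2, K), -1) = Mul(-2, K))
l = Rational(3, 1724) (l = Mul(3, Pow(Add(-2, Add(Mul(87, 19), 73)), -1)) = Mul(3, Pow(Add(-2, Add(1653, 73)), -1)) = Mul(3, Pow(Add(-2, 1726), -1)) = Mul(3, Pow(1724, -1)) = Mul(3, Rational(1, 1724)) = Rational(3, 1724) ≈ 0.0017401)
Add(Function('G')(17), l) = Add(Mul(-2, 17), Rational(3, 1724)) = Add(-34, Rational(3, 1724)) = Rational(-58613, 1724)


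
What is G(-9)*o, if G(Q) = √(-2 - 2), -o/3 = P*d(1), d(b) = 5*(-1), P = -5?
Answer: -150*I ≈ -150.0*I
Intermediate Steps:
d(b) = -5
o = -75 (o = -(-15)*(-5) = -3*25 = -75)
G(Q) = 2*I (G(Q) = √(-4) = 2*I)
G(-9)*o = (2*I)*(-75) = -150*I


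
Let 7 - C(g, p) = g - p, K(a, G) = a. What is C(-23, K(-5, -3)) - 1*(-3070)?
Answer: 3095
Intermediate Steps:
C(g, p) = 7 + p - g (C(g, p) = 7 - (g - p) = 7 + (p - g) = 7 + p - g)
C(-23, K(-5, -3)) - 1*(-3070) = (7 - 5 - 1*(-23)) - 1*(-3070) = (7 - 5 + 23) + 3070 = 25 + 3070 = 3095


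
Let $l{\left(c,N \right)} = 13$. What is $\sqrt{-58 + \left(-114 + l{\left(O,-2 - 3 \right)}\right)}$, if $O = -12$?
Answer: $i \sqrt{159} \approx 12.61 i$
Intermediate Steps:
$\sqrt{-58 + \left(-114 + l{\left(O,-2 - 3 \right)}\right)} = \sqrt{-58 + \left(-114 + 13\right)} = \sqrt{-58 - 101} = \sqrt{-159} = i \sqrt{159}$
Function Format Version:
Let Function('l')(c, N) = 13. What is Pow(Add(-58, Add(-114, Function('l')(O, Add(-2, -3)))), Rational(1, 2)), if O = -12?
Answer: Mul(I, Pow(159, Rational(1, 2))) ≈ Mul(12.610, I)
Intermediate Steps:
Pow(Add(-58, Add(-114, Function('l')(O, Add(-2, -3)))), Rational(1, 2)) = Pow(Add(-58, Add(-114, 13)), Rational(1, 2)) = Pow(Add(-58, -101), Rational(1, 2)) = Pow(-159, Rational(1, 2)) = Mul(I, Pow(159, Rational(1, 2)))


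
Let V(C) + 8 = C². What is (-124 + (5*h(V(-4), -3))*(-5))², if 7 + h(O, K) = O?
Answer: 22201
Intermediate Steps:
V(C) = -8 + C²
h(O, K) = -7 + O
(-124 + (5*h(V(-4), -3))*(-5))² = (-124 + (5*(-7 + (-8 + (-4)²)))*(-5))² = (-124 + (5*(-7 + (-8 + 16)))*(-5))² = (-124 + (5*(-7 + 8))*(-5))² = (-124 + (5*1)*(-5))² = (-124 + 5*(-5))² = (-124 - 25)² = (-149)² = 22201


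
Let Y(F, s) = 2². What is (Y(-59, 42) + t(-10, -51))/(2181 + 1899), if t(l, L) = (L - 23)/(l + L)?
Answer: 53/41480 ≈ 0.0012777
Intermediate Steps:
Y(F, s) = 4
t(l, L) = (-23 + L)/(L + l)
(Y(-59, 42) + t(-10, -51))/(2181 + 1899) = (4 + (-23 - 51)/(-51 - 10))/(2181 + 1899) = (4 - 74/(-61))/4080 = (4 - 1/61*(-74))*(1/4080) = (4 + 74/61)*(1/4080) = (318/61)*(1/4080) = 53/41480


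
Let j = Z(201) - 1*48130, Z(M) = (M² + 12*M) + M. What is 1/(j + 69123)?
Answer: 1/64007 ≈ 1.5623e-5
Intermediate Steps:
Z(M) = M² + 13*M
j = -5116 (j = 201*(13 + 201) - 1*48130 = 201*214 - 48130 = 43014 - 48130 = -5116)
1/(j + 69123) = 1/(-5116 + 69123) = 1/64007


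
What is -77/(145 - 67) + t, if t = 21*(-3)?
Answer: -4991/78 ≈ -63.987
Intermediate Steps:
t = -63
-77/(145 - 67) + t = -77/(145 - 67) - 63 = -77/78 - 63 = -4991/78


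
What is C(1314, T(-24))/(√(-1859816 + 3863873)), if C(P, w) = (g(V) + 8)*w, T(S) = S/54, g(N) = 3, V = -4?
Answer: -4*√222673/546561 ≈ -0.0034535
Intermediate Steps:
T(S) = S/54 (T(S) = S*(1/54) = S/54)
C(P, w) = 11*w (C(P, w) = (3 + 8)*w = 11*w)
C(1314, T(-24))/(√(-1859816 + 3863873)) = (11*((1/54)*(-24)))/(√(-1859816 + 3863873)) = (11*(-4/9))/(√2004057) = -44*√222673/668019/9 = -4*√222673/546561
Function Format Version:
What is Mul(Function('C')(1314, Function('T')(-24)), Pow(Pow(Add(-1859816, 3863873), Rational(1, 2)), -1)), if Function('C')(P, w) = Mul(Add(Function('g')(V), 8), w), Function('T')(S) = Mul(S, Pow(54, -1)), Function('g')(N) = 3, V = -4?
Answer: Mul(Rational(-4, 546561), Pow(222673, Rational(1, 2))) ≈ -0.0034535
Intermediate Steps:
Function('T')(S) = Mul(Rational(1, 54), S) (Function('T')(S) = Mul(S, Rational(1, 54)) = Mul(Rational(1, 54), S))
Function('C')(P, w) = Mul(11, w) (Function('C')(P, w) = Mul(Add(3, 8), w) = Mul(11, w))
Mul(Function('C')(1314, Function('T')(-24)), Pow(Pow(Add(-1859816, 3863873), Rational(1, 2)), -1)) = Mul(Mul(11, Mul(Rational(1, 54), -24)), Pow(Pow(Add(-1859816, 3863873), Rational(1, 2)), -1)) = Mul(Mul(11, Rational(-4, 9)), Pow(Pow(2004057, Rational(1, 2)), -1)) = Mul(Rational(-44, 9), Pow(Mul(3, Pow(222673, Rational(1, 2))), -1)) = Mul(Rational(-44, 9), Mul(Rational(1, 668019), Pow(222673, Rational(1, 2)))) = Mul(Rational(-4, 546561), Pow(222673, Rational(1, 2)))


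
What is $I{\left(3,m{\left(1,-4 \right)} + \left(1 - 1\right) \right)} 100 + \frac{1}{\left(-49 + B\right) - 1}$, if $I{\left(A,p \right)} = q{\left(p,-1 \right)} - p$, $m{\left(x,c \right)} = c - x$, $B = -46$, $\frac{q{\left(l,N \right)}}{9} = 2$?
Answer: $\frac{220799}{96} \approx 2300.0$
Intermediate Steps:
$q{\left(l,N \right)} = 18$ ($q{\left(l,N \right)} = 9 \cdot 2 = 18$)
$I{\left(A,p \right)} = 18 - p$
$I{\left(3,m{\left(1,-4 \right)} + \left(1 - 1\right) \right)} 100 + \frac{1}{\left(-49 + B\right) - 1} = \left(18 - \left(\left(-4 - 1\right) + \left(1 - 1\right)\right)\right) 100 + \frac{1}{\left(-49 - 46\right) - 1} = \left(18 - \left(\left(-4 - 1\right) + \left(1 - 1\right)\right)\right) 100 + \frac{1}{-95 - 1} = \left(18 - \left(-5 + 0\right)\right) 100 + \frac{1}{-96} = \left(18 - -5\right) 100 - \frac{1}{96} = \left(18 + 5\right) 100 - \frac{1}{96} = 23 \cdot 100 - \frac{1}{96} = 2300 - \frac{1}{96} = \frac{220799}{96}$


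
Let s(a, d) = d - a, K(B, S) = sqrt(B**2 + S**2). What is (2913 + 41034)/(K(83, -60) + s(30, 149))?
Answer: 34181/24 - 4883*sqrt(10489)/408 ≈ 198.48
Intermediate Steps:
(2913 + 41034)/(K(83, -60) + s(30, 149)) = (2913 + 41034)/(sqrt(83**2 + (-60)**2) + (149 - 1*30)) = 43947/(sqrt(6889 + 3600) + (149 - 30)) = 43947/(sqrt(10489) + 119) = 43947/(119 + sqrt(10489))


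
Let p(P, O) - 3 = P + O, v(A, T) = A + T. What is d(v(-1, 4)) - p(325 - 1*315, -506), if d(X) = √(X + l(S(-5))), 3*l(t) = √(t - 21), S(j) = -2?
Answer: 493 + √(27 + 3*I*√23)/3 ≈ 494.79 + 0.44685*I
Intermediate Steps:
l(t) = √(-21 + t)/3 (l(t) = √(t - 21)/3 = √(-21 + t)/3)
p(P, O) = 3 + O + P (p(P, O) = 3 + (P + O) = 3 + (O + P) = 3 + O + P)
d(X) = √(X + I*√23/3) (d(X) = √(X + √(-21 - 2)/3) = √(X + √(-23)/3) = √(X + (I*√23)/3) = √(X + I*√23/3))
d(v(-1, 4)) - p(325 - 1*315, -506) = √(9*(-1 + 4) + 3*I*√23)/3 - (3 - 506 + (325 - 1*315)) = √(9*3 + 3*I*√23)/3 - (3 - 506 + (325 - 315)) = √(27 + 3*I*√23)/3 - (3 - 506 + 10) = √(27 + 3*I*√23)/3 - 1*(-493) = √(27 + 3*I*√23)/3 + 493 = 493 + √(27 + 3*I*√23)/3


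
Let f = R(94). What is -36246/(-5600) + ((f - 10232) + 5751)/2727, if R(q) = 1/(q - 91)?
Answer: 15803809/3272400 ≈ 4.8294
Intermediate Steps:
R(q) = 1/(-91 + q)
f = ⅓ (f = 1/(-91 + 94) = 1/3 = ⅓ ≈ 0.33333)
-36246/(-5600) + ((f - 10232) + 5751)/2727 = -36246/(-5600) + ((⅓ - 10232) + 5751)/2727 = -36246*(-1/5600) + (-30695/3 + 5751)*(1/2727) = 2589/400 - 13442/3*1/2727 = 2589/400 - 13442/8181 = 15803809/3272400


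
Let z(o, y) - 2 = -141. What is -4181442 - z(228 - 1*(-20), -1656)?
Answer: -4181303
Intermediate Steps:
z(o, y) = -139 (z(o, y) = 2 - 141 = -139)
-4181442 - z(228 - 1*(-20), -1656) = -4181442 - 1*(-139) = -4181442 + 139 = -4181303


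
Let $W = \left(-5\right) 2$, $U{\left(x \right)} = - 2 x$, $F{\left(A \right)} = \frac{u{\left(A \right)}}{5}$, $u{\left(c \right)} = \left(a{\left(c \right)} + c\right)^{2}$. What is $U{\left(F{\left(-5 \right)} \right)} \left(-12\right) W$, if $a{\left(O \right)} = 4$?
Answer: $-48$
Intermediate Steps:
$u{\left(c \right)} = \left(4 + c\right)^{2}$
$F{\left(A \right)} = \frac{\left(4 + A\right)^{2}}{5}$
$W = -10$
$U{\left(F{\left(-5 \right)} \right)} \left(-12\right) W = - 2 \frac{\left(4 - 5\right)^{2}}{5} \left(-12\right) \left(-10\right) = - 2 \frac{\left(-1\right)^{2}}{5} \left(-12\right) \left(-10\right) = - 2 \cdot \frac{1}{5} \cdot 1 \left(-12\right) \left(-10\right) = \left(-2\right) \frac{1}{5} \left(-12\right) \left(-10\right) = \left(- \frac{2}{5}\right) \left(-12\right) \left(-10\right) = \frac{24}{5} \left(-10\right) = -48$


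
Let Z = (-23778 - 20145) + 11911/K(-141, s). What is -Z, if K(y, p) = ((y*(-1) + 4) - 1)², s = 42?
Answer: 910775417/20736 ≈ 43922.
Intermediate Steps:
K(y, p) = (3 - y)² (K(y, p) = ((-y + 4) - 1)² = ((4 - y) - 1)² = (3 - y)²)
Z = -910775417/20736 (Z = (-23778 - 20145) + 11911/((-3 - 141)²) = -43923 + 11911/((-144)²) = -43923 + 11911/20736 = -910775417/20736 ≈ -43922.)
-Z = -1*(-910775417/20736) = 910775417/20736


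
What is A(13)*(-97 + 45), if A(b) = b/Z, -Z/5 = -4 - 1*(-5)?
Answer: 676/5 ≈ 135.20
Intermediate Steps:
Z = -5 (Z = -5*(-4 - 1*(-5)) = -5*(-4 + 5) = -5*1 = -5)
A(b) = -b/5 (A(b) = b/(-5) = b*(-⅕) = -b/5)
A(13)*(-97 + 45) = (-⅕*13)*(-97 + 45) = -13/5*(-52) = 676/5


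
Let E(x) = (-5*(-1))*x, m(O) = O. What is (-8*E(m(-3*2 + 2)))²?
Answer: 25600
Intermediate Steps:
E(x) = 5*x
(-8*E(m(-3*2 + 2)))² = (-40*(-3*2 + 2))² = (-40*(-6 + 2))² = (-40*(-4))² = (-8*(-20))² = 160² = 25600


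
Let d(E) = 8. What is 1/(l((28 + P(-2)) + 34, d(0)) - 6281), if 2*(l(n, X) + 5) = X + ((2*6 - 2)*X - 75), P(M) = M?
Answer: -2/12559 ≈ -0.00015925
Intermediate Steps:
l(n, X) = -85/2 + 11*X/2 (l(n, X) = -5 + (X + ((2*6 - 2)*X - 75))/2 = -5 + (X + ((12 - 2)*X - 75))/2 = -5 + (X + (10*X - 75))/2 = -5 + (X + (-75 + 10*X))/2 = -5 + (-75 + 11*X)/2 = -5 + (-75/2 + 11*X/2) = -85/2 + 11*X/2)
1/(l((28 + P(-2)) + 34, d(0)) - 6281) = 1/((-85/2 + (11/2)*8) - 6281) = 1/((-85/2 + 44) - 6281) = 1/(3/2 - 6281) = 1/(-12559/2) = -2/12559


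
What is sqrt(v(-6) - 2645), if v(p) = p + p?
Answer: I*sqrt(2657) ≈ 51.546*I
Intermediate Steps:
v(p) = 2*p
sqrt(v(-6) - 2645) = sqrt(2*(-6) - 2645) = sqrt(-12 - 2645) = sqrt(-2657) = I*sqrt(2657)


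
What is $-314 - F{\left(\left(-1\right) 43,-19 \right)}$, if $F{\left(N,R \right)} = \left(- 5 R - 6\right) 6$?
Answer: $-848$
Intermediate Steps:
$F{\left(N,R \right)} = -36 - 30 R$ ($F{\left(N,R \right)} = \left(-6 - 5 R\right) 6 = -36 - 30 R$)
$-314 - F{\left(\left(-1\right) 43,-19 \right)} = -314 - \left(-36 - -570\right) = -314 - \left(-36 + 570\right) = -314 - 534 = -848$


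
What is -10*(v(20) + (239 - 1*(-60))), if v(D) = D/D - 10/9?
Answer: -26900/9 ≈ -2988.9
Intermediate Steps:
v(D) = -1/9 (v(D) = 1 - 10*1/9 = 1 - 10/9 = -1/9)
-10*(v(20) + (239 - 1*(-60))) = -10*(-1/9 + (239 - 1*(-60))) = -10*(-1/9 + (239 + 60)) = -10*(-1/9 + 299) = -10*2690/9 = -26900/9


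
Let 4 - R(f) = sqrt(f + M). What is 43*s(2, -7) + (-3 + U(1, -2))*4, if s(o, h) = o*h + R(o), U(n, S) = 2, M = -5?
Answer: -434 - 43*I*sqrt(3) ≈ -434.0 - 74.478*I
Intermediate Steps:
R(f) = 4 - sqrt(-5 + f) (R(f) = 4 - sqrt(f - 5) = 4 - sqrt(-5 + f))
s(o, h) = 4 - sqrt(-5 + o) + h*o (s(o, h) = o*h + (4 - sqrt(-5 + o)) = h*o + (4 - sqrt(-5 + o)) = 4 - sqrt(-5 + o) + h*o)
43*s(2, -7) + (-3 + U(1, -2))*4 = 43*(4 - sqrt(-5 + 2) - 7*2) + (-3 + 2)*4 = 43*(4 - sqrt(-3) - 14) - 1*4 = 43*(4 - I*sqrt(3) - 14) - 4 = 43*(-10 - I*sqrt(3)) - 4 = (-430 - 43*I*sqrt(3)) - 4 = -434 - 43*I*sqrt(3)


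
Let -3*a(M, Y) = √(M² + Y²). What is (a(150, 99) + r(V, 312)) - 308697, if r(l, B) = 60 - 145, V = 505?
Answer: -308782 - √3589 ≈ -3.0884e+5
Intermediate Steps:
a(M, Y) = -√(M² + Y²)/3
r(l, B) = -85
(a(150, 99) + r(V, 312)) - 308697 = (-√(150² + 99²)/3 - 85) - 308697 = (-√(22500 + 9801)/3 - 85) - 308697 = (-√3589 - 85) - 308697 = (-85 - √3589) - 308697 = -308782 - √3589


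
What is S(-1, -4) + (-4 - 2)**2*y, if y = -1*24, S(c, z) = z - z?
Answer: -864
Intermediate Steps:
S(c, z) = 0
y = -24
S(-1, -4) + (-4 - 2)**2*y = 0 + (-4 - 2)**2*(-24) = 0 + (-6)**2*(-24) = 0 + 36*(-24) = 0 - 864 = -864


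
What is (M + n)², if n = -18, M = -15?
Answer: 1089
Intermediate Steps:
(M + n)² = (-15 - 18)² = (-33)² = 1089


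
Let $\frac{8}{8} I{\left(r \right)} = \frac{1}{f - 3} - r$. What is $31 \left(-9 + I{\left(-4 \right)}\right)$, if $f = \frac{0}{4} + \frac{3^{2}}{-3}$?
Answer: $- \frac{961}{6} \approx -160.17$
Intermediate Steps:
$f = -3$ ($f = 0 \cdot \frac{1}{4} + 9 \left(- \frac{1}{3}\right) = 0 - 3 = -3$)
$I{\left(r \right)} = - \frac{1}{6} - r$ ($I{\left(r \right)} = \frac{1}{-3 - 3} - r = \frac{1}{-6} - r = - \frac{1}{6} - r$)
$31 \left(-9 + I{\left(-4 \right)}\right) = 31 \left(-9 - - \frac{23}{6}\right) = 31 \left(-9 + \left(- \frac{1}{6} + 4\right)\right) = 31 \left(-9 + \frac{23}{6}\right) = 31 \left(- \frac{31}{6}\right) = - \frac{961}{6}$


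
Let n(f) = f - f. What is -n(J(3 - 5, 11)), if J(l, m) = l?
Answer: 0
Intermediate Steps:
n(f) = 0
-n(J(3 - 5, 11)) = -1*0 = 0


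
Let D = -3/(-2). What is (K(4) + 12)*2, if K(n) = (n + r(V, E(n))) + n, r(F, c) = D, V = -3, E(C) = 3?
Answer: 43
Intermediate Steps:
D = 3/2 (D = -3*(-½) = 3/2 ≈ 1.5000)
r(F, c) = 3/2
K(n) = 3/2 + 2*n (K(n) = (n + 3/2) + n = (3/2 + n) + n = 3/2 + 2*n)
(K(4) + 12)*2 = ((3/2 + 2*4) + 12)*2 = ((3/2 + 8) + 12)*2 = (19/2 + 12)*2 = (43/2)*2 = 43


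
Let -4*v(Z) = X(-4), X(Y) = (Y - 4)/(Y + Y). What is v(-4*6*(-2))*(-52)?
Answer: 13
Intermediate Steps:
X(Y) = (-4 + Y)/(2*Y) (X(Y) = (-4 + Y)/((2*Y)) = (-4 + Y)*(1/(2*Y)) = (-4 + Y)/(2*Y))
v(Z) = -¼ (v(Z) = -(-4 - 4)/(8*(-4)) = -(-1)*(-8)/(8*4) = -¼*1 = -¼)
v(-4*6*(-2))*(-52) = -¼*(-52) = 13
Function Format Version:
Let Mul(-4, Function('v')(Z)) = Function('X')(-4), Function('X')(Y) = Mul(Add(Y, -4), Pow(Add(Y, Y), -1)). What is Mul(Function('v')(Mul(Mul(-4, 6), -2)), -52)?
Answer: 13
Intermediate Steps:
Function('X')(Y) = Mul(Rational(1, 2), Pow(Y, -1), Add(-4, Y)) (Function('X')(Y) = Mul(Add(-4, Y), Pow(Mul(2, Y), -1)) = Mul(Add(-4, Y), Mul(Rational(1, 2), Pow(Y, -1))) = Mul(Rational(1, 2), Pow(Y, -1), Add(-4, Y)))
Function('v')(Z) = Rational(-1, 4) (Function('v')(Z) = Mul(Rational(-1, 4), Mul(Rational(1, 2), Pow(-4, -1), Add(-4, -4))) = Mul(Rational(-1, 4), Mul(Rational(1, 2), Rational(-1, 4), -8)) = Mul(Rational(-1, 4), 1) = Rational(-1, 4))
Mul(Function('v')(Mul(Mul(-4, 6), -2)), -52) = Mul(Rational(-1, 4), -52) = 13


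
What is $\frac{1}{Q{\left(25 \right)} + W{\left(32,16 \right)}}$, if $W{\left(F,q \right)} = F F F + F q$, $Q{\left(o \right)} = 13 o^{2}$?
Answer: $\frac{1}{41405} \approx 2.4152 \cdot 10^{-5}$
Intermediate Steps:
$W{\left(F,q \right)} = F^{3} + F q$ ($W{\left(F,q \right)} = F^{2} F + F q = F^{3} + F q$)
$\frac{1}{Q{\left(25 \right)} + W{\left(32,16 \right)}} = \frac{1}{13 \cdot 25^{2} + 32 \left(16 + 32^{2}\right)} = \frac{1}{13 \cdot 625 + 32 \left(16 + 1024\right)} = \frac{1}{8125 + 32 \cdot 1040} = \frac{1}{8125 + 33280} = \frac{1}{41405}$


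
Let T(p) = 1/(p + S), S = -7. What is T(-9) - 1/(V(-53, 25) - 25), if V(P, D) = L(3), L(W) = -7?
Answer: -1/32 ≈ -0.031250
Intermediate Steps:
V(P, D) = -7
T(p) = 1/(-7 + p) (T(p) = 1/(p - 7) = 1/(-7 + p))
T(-9) - 1/(V(-53, 25) - 25) = 1/(-7 - 9) - 1/(-7 - 25) = 1/(-16) - 1/(-32) = -1/16 - 1*(-1/32) = -1/16 + 1/32 = -1/32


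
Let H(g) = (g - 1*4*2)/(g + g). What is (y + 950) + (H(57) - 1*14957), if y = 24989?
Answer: 1251997/114 ≈ 10982.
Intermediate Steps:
H(g) = (-8 + g)/(2*g) (H(g) = (g - 4*2)/((2*g)) = (g - 8)*(1/(2*g)) = (-8 + g)*(1/(2*g)) = (-8 + g)/(2*g))
(y + 950) + (H(57) - 1*14957) = (24989 + 950) + ((½)*(-8 + 57)/57 - 1*14957) = 25939 + ((½)*(1/57)*49 - 14957) = 25939 + (49/114 - 14957) = 25939 - 1705049/114 = 1251997/114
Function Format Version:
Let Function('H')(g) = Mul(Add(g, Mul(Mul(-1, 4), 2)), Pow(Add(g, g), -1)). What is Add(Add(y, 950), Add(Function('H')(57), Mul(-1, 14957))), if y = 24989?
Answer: Rational(1251997, 114) ≈ 10982.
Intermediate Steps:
Function('H')(g) = Mul(Rational(1, 2), Pow(g, -1), Add(-8, g)) (Function('H')(g) = Mul(Add(g, Mul(-4, 2)), Pow(Mul(2, g), -1)) = Mul(Add(g, -8), Mul(Rational(1, 2), Pow(g, -1))) = Mul(Add(-8, g), Mul(Rational(1, 2), Pow(g, -1))) = Mul(Rational(1, 2), Pow(g, -1), Add(-8, g)))
Add(Add(y, 950), Add(Function('H')(57), Mul(-1, 14957))) = Add(Add(24989, 950), Add(Mul(Rational(1, 2), Pow(57, -1), Add(-8, 57)), Mul(-1, 14957))) = Add(25939, Add(Mul(Rational(1, 2), Rational(1, 57), 49), -14957)) = Add(25939, Add(Rational(49, 114), -14957)) = Add(25939, Rational(-1705049, 114)) = Rational(1251997, 114)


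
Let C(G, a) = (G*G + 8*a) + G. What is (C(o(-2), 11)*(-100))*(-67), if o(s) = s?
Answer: 603000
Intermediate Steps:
C(G, a) = G + G² + 8*a (C(G, a) = (G² + 8*a) + G = G + G² + 8*a)
(C(o(-2), 11)*(-100))*(-67) = ((-2 + (-2)² + 8*11)*(-100))*(-67) = ((-2 + 4 + 88)*(-100))*(-67) = (90*(-100))*(-67) = -9000*(-67) = 603000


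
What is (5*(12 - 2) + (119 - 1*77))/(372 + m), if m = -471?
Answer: -92/99 ≈ -0.92929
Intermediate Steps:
(5*(12 - 2) + (119 - 1*77))/(372 + m) = (5*(12 - 2) + (119 - 1*77))/(372 - 471) = (5*10 + (119 - 77))/(-99) = (50 + 42)*(-1/99) = 92*(-1/99) = -92/99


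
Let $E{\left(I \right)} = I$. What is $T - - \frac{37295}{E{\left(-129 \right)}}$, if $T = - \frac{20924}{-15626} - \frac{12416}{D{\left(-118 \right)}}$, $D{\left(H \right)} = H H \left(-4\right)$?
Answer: $- \frac{1008834028445}{3508419837} \approx -287.55$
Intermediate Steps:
$D{\left(H \right)} = - 4 H^{2}$ ($D{\left(H \right)} = H^{2} \left(-4\right) = - 4 H^{2}$)
$T = \frac{42481110}{27197053}$ ($T = - \frac{20924}{-15626} - \frac{12416}{\left(-4\right) \left(-118\right)^{2}} = \left(-20924\right) \left(- \frac{1}{15626}\right) - \frac{12416}{\left(-4\right) 13924} = \frac{10462}{7813} - \frac{12416}{-55696} = \frac{10462}{7813} - - \frac{776}{3481} = \frac{10462}{7813} + \frac{776}{3481} = \frac{42481110}{27197053} \approx 1.562$)
$T - - \frac{37295}{E{\left(-129 \right)}} = \frac{42481110}{27197053} - - \frac{37295}{-129} = \frac{42481110}{27197053} - \left(-37295\right) \left(- \frac{1}{129}\right) = \frac{42481110}{27197053} - \frac{37295}{129} = - \frac{1008834028445}{3508419837}$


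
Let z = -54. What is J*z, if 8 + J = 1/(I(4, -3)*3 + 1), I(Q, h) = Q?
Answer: 5562/13 ≈ 427.85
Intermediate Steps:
J = -103/13 (J = -8 + 1/(4*3 + 1) = -8 + 1/(12 + 1) = -8 + 1/13 = -103/13 ≈ -7.9231)
J*z = -103/13*(-54) = 5562/13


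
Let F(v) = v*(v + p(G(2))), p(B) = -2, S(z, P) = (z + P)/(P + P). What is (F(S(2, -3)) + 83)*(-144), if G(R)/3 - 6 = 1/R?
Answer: -11908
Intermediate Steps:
G(R) = 18 + 3/R
S(z, P) = (P + z)/(2*P) (S(z, P) = (P + z)/((2*P)) = (P + z)*(1/(2*P)) = (P + z)/(2*P))
F(v) = v*(-2 + v) (F(v) = v*(v - 2) = v*(-2 + v))
(F(S(2, -3)) + 83)*(-144) = (((½)*(-3 + 2)/(-3))*(-2 + (½)*(-3 + 2)/(-3)) + 83)*(-144) = (((½)*(-⅓)*(-1))*(-2 + (½)*(-⅓)*(-1)) + 83)*(-144) = ((-2 + ⅙)/6 + 83)*(-144) = ((⅙)*(-11/6) + 83)*(-144) = (-11/36 + 83)*(-144) = (2977/36)*(-144) = -11908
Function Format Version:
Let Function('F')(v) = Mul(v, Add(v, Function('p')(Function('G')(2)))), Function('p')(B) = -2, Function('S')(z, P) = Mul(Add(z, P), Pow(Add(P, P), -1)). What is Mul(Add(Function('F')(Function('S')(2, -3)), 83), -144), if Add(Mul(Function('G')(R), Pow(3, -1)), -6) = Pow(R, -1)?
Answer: -11908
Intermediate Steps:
Function('G')(R) = Add(18, Mul(3, Pow(R, -1)))
Function('S')(z, P) = Mul(Rational(1, 2), Pow(P, -1), Add(P, z)) (Function('S')(z, P) = Mul(Add(P, z), Pow(Mul(2, P), -1)) = Mul(Add(P, z), Mul(Rational(1, 2), Pow(P, -1))) = Mul(Rational(1, 2), Pow(P, -1), Add(P, z)))
Function('F')(v) = Mul(v, Add(-2, v)) (Function('F')(v) = Mul(v, Add(v, -2)) = Mul(v, Add(-2, v)))
Mul(Add(Function('F')(Function('S')(2, -3)), 83), -144) = Mul(Add(Mul(Mul(Rational(1, 2), Pow(-3, -1), Add(-3, 2)), Add(-2, Mul(Rational(1, 2), Pow(-3, -1), Add(-3, 2)))), 83), -144) = Mul(Add(Mul(Mul(Rational(1, 2), Rational(-1, 3), -1), Add(-2, Mul(Rational(1, 2), Rational(-1, 3), -1))), 83), -144) = Mul(Add(Mul(Rational(1, 6), Add(-2, Rational(1, 6))), 83), -144) = Mul(Add(Mul(Rational(1, 6), Rational(-11, 6)), 83), -144) = Mul(Add(Rational(-11, 36), 83), -144) = Mul(Rational(2977, 36), -144) = -11908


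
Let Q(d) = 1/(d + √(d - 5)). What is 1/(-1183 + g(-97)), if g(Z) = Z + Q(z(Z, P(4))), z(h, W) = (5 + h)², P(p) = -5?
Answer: -91687462896/117359941672961 + √8459/117359941672961 ≈ -0.00078125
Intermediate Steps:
Q(d) = 1/(d + √(-5 + d))
g(Z) = Z + 1/(√(-5 + (5 + Z)²) + (5 + Z)²) (g(Z) = Z + 1/((5 + Z)² + √(-5 + (5 + Z)²)) = Z + 1/(√(-5 + (5 + Z)²) + (5 + Z)²))
1/(-1183 + g(-97)) = 1/(-1183 + (-97 + 1/(√(-5 + (5 - 97)²) + (5 - 97)²))) = 1/(-1183 + (-97 + 1/(√(-5 + (-92)²) + (-92)²))) = 1/(-1183 + (-97 + 1/(√(-5 + 8464) + 8464))) = 1/(-1183 + (-97 + 1/(√8459 + 8464))) = 1/(-1183 + (-97 + 1/(8464 + √8459))) = 1/(-1280 + 1/(8464 + √8459))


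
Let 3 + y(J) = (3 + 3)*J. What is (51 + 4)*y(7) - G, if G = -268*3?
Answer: 2949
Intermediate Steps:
y(J) = -3 + 6*J (y(J) = -3 + (3 + 3)*J = -3 + 6*J)
G = -804
(51 + 4)*y(7) - G = (51 + 4)*(-3 + 6*7) - 1*(-804) = 55*(-3 + 42) + 804 = 55*39 + 804 = 2145 + 804 = 2949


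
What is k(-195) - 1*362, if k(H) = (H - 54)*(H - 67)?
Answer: 64876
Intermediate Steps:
k(H) = (-67 + H)*(-54 + H) (k(H) = (-54 + H)*(-67 + H) = (-67 + H)*(-54 + H))
k(-195) - 1*362 = (3618 + (-195)² - 121*(-195)) - 1*362 = (3618 + 38025 + 23595) - 362 = 65238 - 362 = 64876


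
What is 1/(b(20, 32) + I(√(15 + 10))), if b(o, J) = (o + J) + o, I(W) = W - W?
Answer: 1/72 ≈ 0.013889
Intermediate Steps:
I(W) = 0
b(o, J) = J + 2*o (b(o, J) = (J + o) + o = J + 2*o)
1/(b(20, 32) + I(√(15 + 10))) = 1/((32 + 2*20) + 0) = 1/((32 + 40) + 0) = 1/(72 + 0) = 1/72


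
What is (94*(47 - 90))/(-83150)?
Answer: 2021/41575 ≈ 0.048611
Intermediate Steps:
(94*(47 - 90))/(-83150) = (94*(-43))*(-1/83150) = -4042*(-1/83150) = 2021/41575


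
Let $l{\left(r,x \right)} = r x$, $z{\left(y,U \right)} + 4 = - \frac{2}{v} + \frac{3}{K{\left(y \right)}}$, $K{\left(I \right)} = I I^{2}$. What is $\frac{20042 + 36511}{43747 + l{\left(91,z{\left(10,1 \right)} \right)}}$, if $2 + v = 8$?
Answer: $\frac{169659000}{130058819} \approx 1.3045$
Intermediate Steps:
$K{\left(I \right)} = I^{3}$
$v = 6$ ($v = -2 + 8 = 6$)
$z{\left(y,U \right)} = - \frac{13}{3} + \frac{3}{y^{3}}$ ($z{\left(y,U \right)} = -4 + \left(- \frac{2}{6} + \frac{3}{y^{3}}\right) = -4 + \left(\left(-2\right) \frac{1}{6} + \frac{3}{y^{3}}\right) = -4 - \left(\frac{1}{3} - \frac{3}{y^{3}}\right) = - \frac{13}{3} + \frac{3}{y^{3}}$)
$\frac{20042 + 36511}{43747 + l{\left(91,z{\left(10,1 \right)} \right)}} = \frac{20042 + 36511}{43747 + 91 \left(- \frac{13}{3} + \frac{3}{1000}\right)} = \frac{56553}{43747 + 91 \left(- \frac{13}{3} + 3 \cdot \frac{1}{1000}\right)} = \frac{56553}{43747 + 91 \left(- \frac{13}{3} + \frac{3}{1000}\right)} = \frac{56553}{43747 + 91 \left(- \frac{12991}{3000}\right)} = \frac{56553}{43747 - \frac{1182181}{3000}} = \frac{56553}{\frac{130058819}{3000}} = 56553 \cdot \frac{3000}{130058819} = \frac{169659000}{130058819}$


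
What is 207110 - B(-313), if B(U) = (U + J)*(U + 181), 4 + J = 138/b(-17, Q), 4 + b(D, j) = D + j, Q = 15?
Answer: 162230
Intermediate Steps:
b(D, j) = -4 + D + j (b(D, j) = -4 + (D + j) = -4 + D + j)
J = -27 (J = -4 + 138/(-4 - 17 + 15) = -4 + 138/(-6) = -4 + 138*(-1/6) = -4 - 23 = -27)
B(U) = (-27 + U)*(181 + U) (B(U) = (U - 27)*(U + 181) = (-27 + U)*(181 + U))
207110 - B(-313) = 207110 - (-4887 + (-313)**2 + 154*(-313)) = 207110 - (-4887 + 97969 - 48202) = 207110 - 1*44880 = 207110 - 44880 = 162230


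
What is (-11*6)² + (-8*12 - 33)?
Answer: 4227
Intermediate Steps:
(-11*6)² + (-8*12 - 33) = (-66)² + (-96 - 33) = 4356 - 129 = 4227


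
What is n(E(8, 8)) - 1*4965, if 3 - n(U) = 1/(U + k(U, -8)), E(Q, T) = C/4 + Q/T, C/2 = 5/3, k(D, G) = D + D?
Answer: -54584/11 ≈ -4962.2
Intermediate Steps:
k(D, G) = 2*D
C = 10/3 (C = 2*(5/3) = 10/3 ≈ 3.3333)
E(Q, T) = ⅚ + Q/T (E(Q, T) = (10/3)/4 + Q/T = (10/3)*(¼) + Q/T = ⅚ + Q/T)
n(U) = 3 - 1/(3*U) (n(U) = 3 - 1/(U + 2*U) = 3 - 1/(3*U))
n(E(8, 8)) - 1*4965 = (3 - 1/(3*(⅚ + 8/8))) - 1*4965 = (3 - 1/(3*(⅚ + 8*(⅛)))) - 4965 = (3 - 1/(3*(⅚ + 1))) - 4965 = (3 - 1/(3*11/6)) - 4965 = (3 - ⅓*6/11) - 4965 = (3 - 2/11) - 4965 = 31/11 - 4965 = -54584/11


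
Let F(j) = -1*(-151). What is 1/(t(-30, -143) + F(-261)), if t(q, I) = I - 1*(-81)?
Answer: 1/89 ≈ 0.011236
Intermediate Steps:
F(j) = 151
t(q, I) = 81 + I (t(q, I) = I + 81 = 81 + I)
1/(t(-30, -143) + F(-261)) = 1/((81 - 143) + 151) = 1/(-62 + 151) = 1/89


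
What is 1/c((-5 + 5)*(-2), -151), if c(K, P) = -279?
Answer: -1/279 ≈ -0.0035842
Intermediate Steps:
1/c((-5 + 5)*(-2), -151) = 1/(-279) = -1/279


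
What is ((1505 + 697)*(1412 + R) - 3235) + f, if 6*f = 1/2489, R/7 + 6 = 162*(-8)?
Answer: -253326024425/14934 ≈ -1.6963e+7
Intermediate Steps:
R = -9114 (R = -42 + 7*(162*(-8)) = -42 + 7*(-1296) = -42 - 9072 = -9114)
f = 1/14934 (f = (⅙)/2489 = (⅙)*(1/2489) = 1/14934 ≈ 6.6961e-5)
((1505 + 697)*(1412 + R) - 3235) + f = ((1505 + 697)*(1412 - 9114) - 3235) + 1/14934 = (2202*(-7702) - 3235) + 1/14934 = (-16959804 - 3235) + 1/14934 = -16963039 + 1/14934 = -253326024425/14934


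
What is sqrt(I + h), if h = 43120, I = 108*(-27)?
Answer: 46*sqrt(19) ≈ 200.51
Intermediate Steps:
I = -2916
sqrt(I + h) = sqrt(-2916 + 43120) = sqrt(40204) = 46*sqrt(19)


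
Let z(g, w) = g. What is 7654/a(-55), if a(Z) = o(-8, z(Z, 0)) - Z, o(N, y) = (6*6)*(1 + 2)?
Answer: 7654/163 ≈ 46.957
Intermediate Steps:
o(N, y) = 108 (o(N, y) = 36*3 = 108)
a(Z) = 108 - Z
7654/a(-55) = 7654/(108 - 1*(-55)) = 7654/(108 + 55) = 7654/163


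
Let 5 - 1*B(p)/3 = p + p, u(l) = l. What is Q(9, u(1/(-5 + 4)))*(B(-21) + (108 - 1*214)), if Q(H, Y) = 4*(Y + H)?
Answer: 1120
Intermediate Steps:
Q(H, Y) = 4*H + 4*Y (Q(H, Y) = 4*(H + Y) = 4*H + 4*Y)
B(p) = 15 - 6*p (B(p) = 15 - 3*(p + p) = 15 - 6*p)
Q(9, u(1/(-5 + 4)))*(B(-21) + (108 - 1*214)) = (4*9 + 4/(-5 + 4))*((15 - 6*(-21)) + (108 - 1*214)) = (36 + 4/(-1))*((15 + 126) + (108 - 214)) = (36 + 4*(-1))*(141 - 106) = (36 - 4)*35 = 32*35 = 1120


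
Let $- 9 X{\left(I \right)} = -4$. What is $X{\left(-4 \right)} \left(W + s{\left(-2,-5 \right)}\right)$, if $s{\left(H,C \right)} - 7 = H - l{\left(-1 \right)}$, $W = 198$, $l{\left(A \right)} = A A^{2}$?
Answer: $\frac{272}{3} \approx 90.667$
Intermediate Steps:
$X{\left(I \right)} = \frac{4}{9}$ ($X{\left(I \right)} = \left(- \frac{1}{9}\right) \left(-4\right) = \frac{4}{9}$)
$l{\left(A \right)} = A^{3}$
$s{\left(H,C \right)} = 8 + H$ ($s{\left(H,C \right)} = 7 + \left(H - \left(-1\right)^{3}\right) = 7 + \left(H - -1\right) = 7 + \left(H + 1\right) = 7 + \left(1 + H\right) = 8 + H$)
$X{\left(-4 \right)} \left(W + s{\left(-2,-5 \right)}\right) = \frac{4 \left(198 + \left(8 - 2\right)\right)}{9} = \frac{4 \left(198 + 6\right)}{9} = \frac{4}{9} \cdot 204 = \frac{272}{3}$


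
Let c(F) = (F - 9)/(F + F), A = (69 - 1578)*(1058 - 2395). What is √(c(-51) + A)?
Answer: √583067207/17 ≈ 1420.4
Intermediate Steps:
A = 2017533 (A = -1509*(-1337) = 2017533)
c(F) = (-9 + F)/(2*F) (c(F) = (-9 + F)/((2*F)) = (-9 + F)*(1/(2*F)) = (-9 + F)/(2*F))
√(c(-51) + A) = √((½)*(-9 - 51)/(-51) + 2017533) = √((½)*(-1/51)*(-60) + 2017533) = √(10/17 + 2017533) = √(34298071/17) = √583067207/17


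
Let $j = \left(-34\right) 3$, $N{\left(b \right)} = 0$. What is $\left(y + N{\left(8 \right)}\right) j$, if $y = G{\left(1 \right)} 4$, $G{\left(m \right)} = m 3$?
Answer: $-1224$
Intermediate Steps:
$G{\left(m \right)} = 3 m$
$j = -102$
$y = 12$ ($y = 3 \cdot 1 \cdot 4 = 3 \cdot 4 = 12$)
$\left(y + N{\left(8 \right)}\right) j = \left(12 + 0\right) \left(-102\right) = 12 \left(-102\right) = -1224$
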